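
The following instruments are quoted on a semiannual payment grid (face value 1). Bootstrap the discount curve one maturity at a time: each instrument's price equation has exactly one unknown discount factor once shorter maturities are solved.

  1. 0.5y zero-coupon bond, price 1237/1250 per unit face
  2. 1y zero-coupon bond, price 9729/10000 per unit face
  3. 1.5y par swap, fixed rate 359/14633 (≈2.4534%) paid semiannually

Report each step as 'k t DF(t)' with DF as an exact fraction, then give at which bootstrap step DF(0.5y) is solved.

1 1/2 1237/1250
2 1 9729/10000
3 3/2 9641/10000
DF(0.5y) is solved at step 1

step 1 [0.5y] zero: DF = P = 1237/1250 ≈ 0.989600
step 2 [1y] zero: DF = P = 9729/10000 ≈ 0.972900
step 3 [1.5y] swap r/2=359/29266: DF=(1 − 359/29266·(0.989600+0.972900))/(1+359/29266) = 9641/10000 ≈ 0.964100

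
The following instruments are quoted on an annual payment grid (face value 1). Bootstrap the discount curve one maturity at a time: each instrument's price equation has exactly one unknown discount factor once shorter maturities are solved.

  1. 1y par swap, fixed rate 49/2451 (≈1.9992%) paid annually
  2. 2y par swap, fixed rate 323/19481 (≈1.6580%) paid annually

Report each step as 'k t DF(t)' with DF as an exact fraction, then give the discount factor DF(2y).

step 1 [1y] swap r/1=49/2451: DF=(1 − 49/2451·(0))/(1+49/2451) = 2451/2500 ≈ 0.980400
step 2 [2y] swap r/1=323/19481: DF=(1 − 323/19481·(0.980400))/(1+323/19481) = 9677/10000 ≈ 0.967700

1 1 2451/2500
2 2 9677/10000
DF(2y) = 9677/10000 ≈ 0.967700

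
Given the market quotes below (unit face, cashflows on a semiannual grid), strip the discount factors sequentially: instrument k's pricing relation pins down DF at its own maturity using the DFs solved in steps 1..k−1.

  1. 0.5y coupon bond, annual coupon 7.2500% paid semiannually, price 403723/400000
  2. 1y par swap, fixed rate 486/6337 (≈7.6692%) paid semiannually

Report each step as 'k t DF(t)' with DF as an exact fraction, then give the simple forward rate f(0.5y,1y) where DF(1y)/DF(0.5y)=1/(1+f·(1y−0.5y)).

1 1/2 487/500
2 1 9271/10000
f(0.5y,1y) = ((487/500)/(9271/10000) − 1)/(1/2) = 938/9271 ≈ 10.1176%

step 1 [0.5y] bond c/2=29/800: DF=(403723/400000 − 29/800·(0))/(1+29/800) = 487/500 ≈ 0.974000
step 2 [1y] swap r/2=243/6337: DF=(1 − 243/6337·(0.974000))/(1+243/6337) = 9271/10000 ≈ 0.927100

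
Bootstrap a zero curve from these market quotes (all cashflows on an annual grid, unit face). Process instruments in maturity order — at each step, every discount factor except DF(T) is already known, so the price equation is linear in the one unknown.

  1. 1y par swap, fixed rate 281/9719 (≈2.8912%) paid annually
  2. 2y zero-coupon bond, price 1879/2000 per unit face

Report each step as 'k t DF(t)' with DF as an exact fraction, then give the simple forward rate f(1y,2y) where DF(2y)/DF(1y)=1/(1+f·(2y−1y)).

step 1 [1y] swap r/1=281/9719: DF=(1 − 281/9719·(0))/(1+281/9719) = 9719/10000 ≈ 0.971900
step 2 [2y] zero: DF = P = 1879/2000 ≈ 0.939500

1 1 9719/10000
2 2 1879/2000
f(1y,2y) = ((9719/10000)/(1879/2000) − 1)/(1) = 324/9395 ≈ 3.4486%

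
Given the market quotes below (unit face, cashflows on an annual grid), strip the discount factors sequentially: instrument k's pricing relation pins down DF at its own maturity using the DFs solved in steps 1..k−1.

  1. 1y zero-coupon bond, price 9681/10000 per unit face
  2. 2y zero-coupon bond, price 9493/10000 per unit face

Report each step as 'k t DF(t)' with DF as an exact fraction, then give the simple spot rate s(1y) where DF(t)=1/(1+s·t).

step 1 [1y] zero: DF = P = 9681/10000 ≈ 0.968100
step 2 [2y] zero: DF = P = 9493/10000 ≈ 0.949300

1 1 9681/10000
2 2 9493/10000
s(1y) = (1/(9681/10000) − 1)/(1) = 319/9681 ≈ 3.2951%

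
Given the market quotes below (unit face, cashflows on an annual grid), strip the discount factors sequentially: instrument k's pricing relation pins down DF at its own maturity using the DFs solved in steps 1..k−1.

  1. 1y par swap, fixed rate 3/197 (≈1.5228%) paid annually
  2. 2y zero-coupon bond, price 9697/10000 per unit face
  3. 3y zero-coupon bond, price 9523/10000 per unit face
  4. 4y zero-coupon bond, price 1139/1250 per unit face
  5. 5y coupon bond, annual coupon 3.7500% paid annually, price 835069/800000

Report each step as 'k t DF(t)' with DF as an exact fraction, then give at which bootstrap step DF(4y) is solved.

1 1 197/200
2 2 9697/10000
3 3 9523/10000
4 4 1139/1250
5 5 8681/10000
DF(4y) is solved at step 4

step 1 [1y] swap r/1=3/197: DF=(1 − 3/197·(0))/(1+3/197) = 197/200 ≈ 0.985000
step 2 [2y] zero: DF = P = 9697/10000 ≈ 0.969700
step 3 [3y] zero: DF = P = 9523/10000 ≈ 0.952300
step 4 [4y] zero: DF = P = 1139/1250 ≈ 0.911200
step 5 [5y] bond c/1=3/80: DF=(835069/800000 − 3/80·(0.985000+0.969700+0.952300+0.911200))/(1+3/80) = 8681/10000 ≈ 0.868100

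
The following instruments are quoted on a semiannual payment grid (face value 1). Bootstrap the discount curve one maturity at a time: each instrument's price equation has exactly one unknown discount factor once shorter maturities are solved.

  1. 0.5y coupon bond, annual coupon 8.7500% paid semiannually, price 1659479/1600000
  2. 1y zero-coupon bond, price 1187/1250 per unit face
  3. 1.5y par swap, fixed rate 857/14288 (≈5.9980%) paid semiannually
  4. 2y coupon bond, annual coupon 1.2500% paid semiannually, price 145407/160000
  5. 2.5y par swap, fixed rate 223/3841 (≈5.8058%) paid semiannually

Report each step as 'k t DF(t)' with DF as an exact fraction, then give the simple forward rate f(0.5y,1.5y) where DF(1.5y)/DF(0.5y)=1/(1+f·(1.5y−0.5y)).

1 1/2 9937/10000
2 1 1187/1250
3 3/2 9143/10000
4 2 4427/5000
5 5/2 4331/5000
f(0.5y,1.5y) = ((9937/10000)/(9143/10000) − 1)/(1) = 794/9143 ≈ 8.6842%

step 1 [0.5y] bond c/2=7/160: DF=(1659479/1600000 − 7/160·(0))/(1+7/160) = 9937/10000 ≈ 0.993700
step 2 [1y] zero: DF = P = 1187/1250 ≈ 0.949600
step 3 [1.5y] swap r/2=857/28576: DF=(1 − 857/28576·(0.993700+0.949600))/(1+857/28576) = 9143/10000 ≈ 0.914300
step 4 [2y] bond c/2=1/160: DF=(145407/160000 − 1/160·(0.993700+0.949600+0.914300))/(1+1/160) = 4427/5000 ≈ 0.885400
step 5 [2.5y] swap r/2=223/7682: DF=(1 − 223/7682·(0.993700+0.949600+0.914300+0.885400))/(1+223/7682) = 4331/5000 ≈ 0.866200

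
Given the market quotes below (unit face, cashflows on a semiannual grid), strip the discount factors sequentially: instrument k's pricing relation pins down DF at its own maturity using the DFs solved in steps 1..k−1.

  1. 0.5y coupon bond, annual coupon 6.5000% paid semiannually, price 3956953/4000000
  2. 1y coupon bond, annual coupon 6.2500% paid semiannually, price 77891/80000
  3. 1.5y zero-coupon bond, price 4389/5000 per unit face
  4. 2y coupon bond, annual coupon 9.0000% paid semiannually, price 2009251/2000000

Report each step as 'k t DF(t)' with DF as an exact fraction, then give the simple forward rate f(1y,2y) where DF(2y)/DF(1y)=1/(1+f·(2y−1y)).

step 1 [0.5y] bond c/2=13/400: DF=(3956953/4000000 − 13/400·(0))/(1+13/400) = 9581/10000 ≈ 0.958100
step 2 [1y] bond c/2=1/32: DF=(77891/80000 − 1/32·(0.958100))/(1+1/32) = 9151/10000 ≈ 0.915100
step 3 [1.5y] zero: DF = P = 4389/5000 ≈ 0.877800
step 4 [2y] bond c/2=9/200: DF=(2009251/2000000 − 9/200·(0.958100+0.915100+0.877800))/(1+9/200) = 8429/10000 ≈ 0.842900

1 1/2 9581/10000
2 1 9151/10000
3 3/2 4389/5000
4 2 8429/10000
f(1y,2y) = ((9151/10000)/(8429/10000) − 1)/(1) = 722/8429 ≈ 8.5657%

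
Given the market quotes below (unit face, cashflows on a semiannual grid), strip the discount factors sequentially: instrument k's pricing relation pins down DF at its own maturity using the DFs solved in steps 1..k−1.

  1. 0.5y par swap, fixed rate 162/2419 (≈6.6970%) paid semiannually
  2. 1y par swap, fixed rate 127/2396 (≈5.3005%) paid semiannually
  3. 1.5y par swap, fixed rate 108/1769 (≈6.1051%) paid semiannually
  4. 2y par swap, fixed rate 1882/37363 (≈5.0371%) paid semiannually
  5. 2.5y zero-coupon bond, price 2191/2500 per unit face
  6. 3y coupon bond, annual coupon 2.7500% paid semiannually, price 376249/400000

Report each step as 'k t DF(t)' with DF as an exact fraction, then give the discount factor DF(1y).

1 1/2 2419/2500
2 1 2373/2500
3 3/2 571/625
4 2 9059/10000
5 5/2 2191/2500
6 3 8653/10000
DF(1y) = 2373/2500 ≈ 0.949200

step 1 [0.5y] swap r/2=81/2419: DF=(1 − 81/2419·(0))/(1+81/2419) = 2419/2500 ≈ 0.967600
step 2 [1y] swap r/2=127/4792: DF=(1 − 127/4792·(0.967600))/(1+127/4792) = 2373/2500 ≈ 0.949200
step 3 [1.5y] swap r/2=54/1769: DF=(1 − 54/1769·(0.967600+0.949200))/(1+54/1769) = 571/625 ≈ 0.913600
step 4 [2y] swap r/2=941/37363: DF=(1 − 941/37363·(0.967600+0.949200+0.913600))/(1+941/37363) = 9059/10000 ≈ 0.905900
step 5 [2.5y] zero: DF = P = 2191/2500 ≈ 0.876400
step 6 [3y] bond c/2=11/800: DF=(376249/400000 − 11/800·(0.967600+0.949200+0.913600+0.905900+0.876400))/(1+11/800) = 8653/10000 ≈ 0.865300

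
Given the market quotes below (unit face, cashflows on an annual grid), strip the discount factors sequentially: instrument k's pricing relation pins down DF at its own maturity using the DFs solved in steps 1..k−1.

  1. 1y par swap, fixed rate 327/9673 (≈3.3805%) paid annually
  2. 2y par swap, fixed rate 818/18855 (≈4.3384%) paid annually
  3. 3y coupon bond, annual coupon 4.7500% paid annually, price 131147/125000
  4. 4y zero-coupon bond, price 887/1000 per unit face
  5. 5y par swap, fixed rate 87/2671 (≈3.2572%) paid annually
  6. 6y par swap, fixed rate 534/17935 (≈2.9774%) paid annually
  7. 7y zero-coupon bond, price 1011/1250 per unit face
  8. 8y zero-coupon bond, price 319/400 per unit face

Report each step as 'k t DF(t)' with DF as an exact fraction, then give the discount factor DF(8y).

1 1 9673/10000
2 2 4591/5000
3 3 9161/10000
4 4 887/1000
5 5 8521/10000
6 6 4199/5000
7 7 1011/1250
8 8 319/400
DF(8y) = 319/400 ≈ 0.797500

step 1 [1y] swap r/1=327/9673: DF=(1 − 327/9673·(0))/(1+327/9673) = 9673/10000 ≈ 0.967300
step 2 [2y] swap r/1=818/18855: DF=(1 − 818/18855·(0.967300))/(1+818/18855) = 4591/5000 ≈ 0.918200
step 3 [3y] bond c/1=19/400: DF=(131147/125000 − 19/400·(0.967300+0.918200))/(1+19/400) = 9161/10000 ≈ 0.916100
step 4 [4y] zero: DF = P = 887/1000 ≈ 0.887000
step 5 [5y] swap r/1=87/2671: DF=(1 − 87/2671·(0.967300+0.918200+0.916100+0.887000))/(1+87/2671) = 8521/10000 ≈ 0.852100
step 6 [6y] swap r/1=534/17935: DF=(1 − 534/17935·(0.967300+0.918200+0.916100+0.887000+0.852100))/(1+534/17935) = 4199/5000 ≈ 0.839800
step 7 [7y] zero: DF = P = 1011/1250 ≈ 0.808800
step 8 [8y] zero: DF = P = 319/400 ≈ 0.797500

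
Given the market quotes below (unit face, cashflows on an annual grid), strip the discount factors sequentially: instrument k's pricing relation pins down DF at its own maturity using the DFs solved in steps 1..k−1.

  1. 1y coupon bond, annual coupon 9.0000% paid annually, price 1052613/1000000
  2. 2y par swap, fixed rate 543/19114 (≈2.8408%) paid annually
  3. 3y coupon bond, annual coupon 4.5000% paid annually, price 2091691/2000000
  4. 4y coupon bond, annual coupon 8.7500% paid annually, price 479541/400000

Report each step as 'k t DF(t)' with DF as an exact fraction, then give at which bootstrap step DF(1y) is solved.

1 1 9657/10000
2 2 9457/10000
3 3 1837/2000
4 4 8747/10000
DF(1y) is solved at step 1

step 1 [1y] bond c/1=9/100: DF=(1052613/1000000 − 9/100·(0))/(1+9/100) = 9657/10000 ≈ 0.965700
step 2 [2y] swap r/1=543/19114: DF=(1 − 543/19114·(0.965700))/(1+543/19114) = 9457/10000 ≈ 0.945700
step 3 [3y] bond c/1=9/200: DF=(2091691/2000000 − 9/200·(0.965700+0.945700))/(1+9/200) = 1837/2000 ≈ 0.918500
step 4 [4y] bond c/1=7/80: DF=(479541/400000 − 7/80·(0.965700+0.945700+0.918500))/(1+7/80) = 8747/10000 ≈ 0.874700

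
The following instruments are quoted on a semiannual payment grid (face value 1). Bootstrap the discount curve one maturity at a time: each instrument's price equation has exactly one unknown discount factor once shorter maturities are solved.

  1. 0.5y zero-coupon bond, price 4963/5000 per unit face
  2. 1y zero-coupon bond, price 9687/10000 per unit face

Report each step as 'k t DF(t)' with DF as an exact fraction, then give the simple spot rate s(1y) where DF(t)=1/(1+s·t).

1 1/2 4963/5000
2 1 9687/10000
s(1y) = (1/(9687/10000) − 1)/(1) = 313/9687 ≈ 3.2311%

step 1 [0.5y] zero: DF = P = 4963/5000 ≈ 0.992600
step 2 [1y] zero: DF = P = 9687/10000 ≈ 0.968700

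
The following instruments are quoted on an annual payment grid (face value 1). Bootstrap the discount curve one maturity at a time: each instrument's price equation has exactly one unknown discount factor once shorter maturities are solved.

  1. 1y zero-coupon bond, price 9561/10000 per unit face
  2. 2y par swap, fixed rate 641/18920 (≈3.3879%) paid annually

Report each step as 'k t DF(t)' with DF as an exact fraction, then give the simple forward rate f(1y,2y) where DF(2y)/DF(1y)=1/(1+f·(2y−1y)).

1 1 9561/10000
2 2 9359/10000
f(1y,2y) = ((9561/10000)/(9359/10000) − 1)/(1) = 202/9359 ≈ 2.1584%

step 1 [1y] zero: DF = P = 9561/10000 ≈ 0.956100
step 2 [2y] swap r/1=641/18920: DF=(1 − 641/18920·(0.956100))/(1+641/18920) = 9359/10000 ≈ 0.935900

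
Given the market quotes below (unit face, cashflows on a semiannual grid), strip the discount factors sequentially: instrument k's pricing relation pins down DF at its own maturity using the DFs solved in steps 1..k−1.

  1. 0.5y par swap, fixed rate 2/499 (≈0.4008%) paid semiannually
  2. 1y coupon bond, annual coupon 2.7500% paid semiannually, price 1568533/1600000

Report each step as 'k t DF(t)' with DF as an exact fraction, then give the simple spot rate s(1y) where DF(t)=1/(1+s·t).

step 1 [0.5y] swap r/2=1/499: DF=(1 − 1/499·(0))/(1+1/499) = 499/500 ≈ 0.998000
step 2 [1y] bond c/2=11/800: DF=(1568533/1600000 − 11/800·(0.998000))/(1+11/800) = 1907/2000 ≈ 0.953500

1 1/2 499/500
2 1 1907/2000
s(1y) = (1/(1907/2000) − 1)/(1) = 93/1907 ≈ 4.8768%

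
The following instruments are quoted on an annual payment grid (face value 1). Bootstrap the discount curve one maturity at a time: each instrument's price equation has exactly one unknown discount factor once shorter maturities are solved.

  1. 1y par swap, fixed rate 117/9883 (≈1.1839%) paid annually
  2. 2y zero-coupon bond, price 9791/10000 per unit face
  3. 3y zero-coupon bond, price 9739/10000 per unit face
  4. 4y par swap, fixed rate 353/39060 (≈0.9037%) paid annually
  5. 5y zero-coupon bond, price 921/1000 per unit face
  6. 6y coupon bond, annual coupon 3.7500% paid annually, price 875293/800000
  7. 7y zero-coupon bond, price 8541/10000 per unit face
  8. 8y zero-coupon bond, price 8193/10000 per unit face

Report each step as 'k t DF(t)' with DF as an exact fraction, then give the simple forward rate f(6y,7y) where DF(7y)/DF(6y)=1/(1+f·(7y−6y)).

1 1 9883/10000
2 2 9791/10000
3 3 9739/10000
4 4 9647/10000
5 5 921/1000
6 6 8801/10000
7 7 8541/10000
8 8 8193/10000
f(6y,7y) = ((8801/10000)/(8541/10000) − 1)/(1) = 20/657 ≈ 3.0441%

step 1 [1y] swap r/1=117/9883: DF=(1 − 117/9883·(0))/(1+117/9883) = 9883/10000 ≈ 0.988300
step 2 [2y] zero: DF = P = 9791/10000 ≈ 0.979100
step 3 [3y] zero: DF = P = 9739/10000 ≈ 0.973900
step 4 [4y] swap r/1=353/39060: DF=(1 − 353/39060·(0.988300+0.979100+0.973900))/(1+353/39060) = 9647/10000 ≈ 0.964700
step 5 [5y] zero: DF = P = 921/1000 ≈ 0.921000
step 6 [6y] bond c/1=3/80: DF=(875293/800000 − 3/80·(0.988300+0.979100+0.973900+0.964700+0.921000))/(1+3/80) = 8801/10000 ≈ 0.880100
step 7 [7y] zero: DF = P = 8541/10000 ≈ 0.854100
step 8 [8y] zero: DF = P = 8193/10000 ≈ 0.819300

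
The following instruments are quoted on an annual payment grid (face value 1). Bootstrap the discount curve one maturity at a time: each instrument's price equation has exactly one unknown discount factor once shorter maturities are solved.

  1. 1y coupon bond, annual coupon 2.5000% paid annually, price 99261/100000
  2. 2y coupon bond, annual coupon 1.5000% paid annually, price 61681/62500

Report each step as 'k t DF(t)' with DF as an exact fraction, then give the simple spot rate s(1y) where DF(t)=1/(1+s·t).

1 1 2421/2500
2 2 479/500
s(1y) = (1/(2421/2500) − 1)/(1) = 79/2421 ≈ 3.2631%

step 1 [1y] bond c/1=1/40: DF=(99261/100000 − 1/40·(0))/(1+1/40) = 2421/2500 ≈ 0.968400
step 2 [2y] bond c/1=3/200: DF=(61681/62500 − 3/200·(0.968400))/(1+3/200) = 479/500 ≈ 0.958000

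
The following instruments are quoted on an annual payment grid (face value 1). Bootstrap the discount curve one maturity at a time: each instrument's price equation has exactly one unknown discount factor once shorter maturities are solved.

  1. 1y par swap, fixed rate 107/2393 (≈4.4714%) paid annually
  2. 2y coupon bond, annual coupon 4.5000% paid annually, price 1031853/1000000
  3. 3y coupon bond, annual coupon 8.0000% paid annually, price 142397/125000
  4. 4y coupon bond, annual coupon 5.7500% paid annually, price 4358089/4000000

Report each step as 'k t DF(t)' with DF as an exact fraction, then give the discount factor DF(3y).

step 1 [1y] swap r/1=107/2393: DF=(1 − 107/2393·(0))/(1+107/2393) = 2393/2500 ≈ 0.957200
step 2 [2y] bond c/1=9/200: DF=(1031853/1000000 − 9/200·(0.957200))/(1+9/200) = 4731/5000 ≈ 0.946200
step 3 [3y] bond c/1=2/25: DF=(142397/125000 − 2/25·(0.957200+0.946200))/(1+2/25) = 4569/5000 ≈ 0.913800
step 4 [4y] bond c/1=23/400: DF=(4358089/4000000 − 23/400·(0.957200+0.946200+0.913800))/(1+23/400) = 8771/10000 ≈ 0.877100

1 1 2393/2500
2 2 4731/5000
3 3 4569/5000
4 4 8771/10000
DF(3y) = 4569/5000 ≈ 0.913800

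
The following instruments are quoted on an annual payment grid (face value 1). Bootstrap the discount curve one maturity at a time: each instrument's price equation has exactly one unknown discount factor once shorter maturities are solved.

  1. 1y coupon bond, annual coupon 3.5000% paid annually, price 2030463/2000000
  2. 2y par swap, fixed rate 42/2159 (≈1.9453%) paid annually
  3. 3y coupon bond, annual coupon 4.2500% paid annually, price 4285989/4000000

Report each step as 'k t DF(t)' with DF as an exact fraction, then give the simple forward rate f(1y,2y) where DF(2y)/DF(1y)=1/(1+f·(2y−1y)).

1 1 9809/10000
2 2 4811/5000
3 3 4743/5000
f(1y,2y) = ((9809/10000)/(4811/5000) − 1)/(1) = 11/566 ≈ 1.9435%

step 1 [1y] bond c/1=7/200: DF=(2030463/2000000 − 7/200·(0))/(1+7/200) = 9809/10000 ≈ 0.980900
step 2 [2y] swap r/1=42/2159: DF=(1 − 42/2159·(0.980900))/(1+42/2159) = 4811/5000 ≈ 0.962200
step 3 [3y] bond c/1=17/400: DF=(4285989/4000000 − 17/400·(0.980900+0.962200))/(1+17/400) = 4743/5000 ≈ 0.948600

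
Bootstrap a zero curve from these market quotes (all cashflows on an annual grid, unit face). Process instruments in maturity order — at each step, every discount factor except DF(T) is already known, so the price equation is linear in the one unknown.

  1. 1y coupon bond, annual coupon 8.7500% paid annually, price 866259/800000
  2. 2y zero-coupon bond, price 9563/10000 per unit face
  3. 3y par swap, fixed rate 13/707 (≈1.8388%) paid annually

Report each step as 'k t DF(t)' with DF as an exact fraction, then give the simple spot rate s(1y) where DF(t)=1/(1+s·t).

1 1 9957/10000
2 2 9563/10000
3 3 9467/10000
s(1y) = (1/(9957/10000) − 1)/(1) = 43/9957 ≈ 0.4319%

step 1 [1y] bond c/1=7/80: DF=(866259/800000 − 7/80·(0))/(1+7/80) = 9957/10000 ≈ 0.995700
step 2 [2y] zero: DF = P = 9563/10000 ≈ 0.956300
step 3 [3y] swap r/1=13/707: DF=(1 − 13/707·(0.995700+0.956300))/(1+13/707) = 9467/10000 ≈ 0.946700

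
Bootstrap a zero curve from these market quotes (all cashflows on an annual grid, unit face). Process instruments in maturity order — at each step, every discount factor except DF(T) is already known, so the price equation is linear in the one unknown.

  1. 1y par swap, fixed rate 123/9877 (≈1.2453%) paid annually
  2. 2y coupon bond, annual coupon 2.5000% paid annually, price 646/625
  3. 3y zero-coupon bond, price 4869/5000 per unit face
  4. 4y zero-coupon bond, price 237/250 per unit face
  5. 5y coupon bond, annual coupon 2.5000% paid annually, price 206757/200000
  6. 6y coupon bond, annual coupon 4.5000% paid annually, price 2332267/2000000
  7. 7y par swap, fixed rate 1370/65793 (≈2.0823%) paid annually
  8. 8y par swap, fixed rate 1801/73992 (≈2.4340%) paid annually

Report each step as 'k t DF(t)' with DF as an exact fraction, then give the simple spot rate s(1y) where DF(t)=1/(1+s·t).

1 1 9877/10000
2 2 9843/10000
3 3 4869/5000
4 4 237/250
5 5 571/625
6 6 9089/10000
7 7 863/1000
8 8 8199/10000
s(1y) = (1/(9877/10000) − 1)/(1) = 123/9877 ≈ 1.2453%

step 1 [1y] swap r/1=123/9877: DF=(1 − 123/9877·(0))/(1+123/9877) = 9877/10000 ≈ 0.987700
step 2 [2y] bond c/1=1/40: DF=(646/625 − 1/40·(0.987700))/(1+1/40) = 9843/10000 ≈ 0.984300
step 3 [3y] zero: DF = P = 4869/5000 ≈ 0.973800
step 4 [4y] zero: DF = P = 237/250 ≈ 0.948000
step 5 [5y] bond c/1=1/40: DF=(206757/200000 − 1/40·(0.987700+0.984300+0.973800+0.948000))/(1+1/40) = 571/625 ≈ 0.913600
step 6 [6y] bond c/1=9/200: DF=(2332267/2000000 − 9/200·(0.987700+0.984300+0.973800+0.948000+0.913600))/(1+9/200) = 9089/10000 ≈ 0.908900
step 7 [7y] swap r/1=1370/65793: DF=(1 − 1370/65793·(0.987700+0.984300+0.973800+0.948000+0.913600+0.908900))/(1+1370/65793) = 863/1000 ≈ 0.863000
step 8 [8y] swap r/1=1801/73992: DF=(1 − 1801/73992·(0.987700+0.984300+0.973800+0.948000+0.913600+0.908900+0.863000))/(1+1801/73992) = 8199/10000 ≈ 0.819900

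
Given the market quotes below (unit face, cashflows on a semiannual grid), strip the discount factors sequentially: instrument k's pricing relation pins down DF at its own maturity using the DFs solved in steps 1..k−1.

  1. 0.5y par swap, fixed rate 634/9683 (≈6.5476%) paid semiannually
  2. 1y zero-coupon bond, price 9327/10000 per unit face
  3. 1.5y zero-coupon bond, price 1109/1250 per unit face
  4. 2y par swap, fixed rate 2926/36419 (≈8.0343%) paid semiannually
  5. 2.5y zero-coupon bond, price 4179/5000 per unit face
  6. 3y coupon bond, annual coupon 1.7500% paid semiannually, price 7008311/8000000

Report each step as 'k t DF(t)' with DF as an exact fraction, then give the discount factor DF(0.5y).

1 1/2 9683/10000
2 1 9327/10000
3 3/2 1109/1250
4 2 8537/10000
5 5/2 4179/5000
6 3 1037/1250
DF(0.5y) = 9683/10000 ≈ 0.968300

step 1 [0.5y] swap r/2=317/9683: DF=(1 − 317/9683·(0))/(1+317/9683) = 9683/10000 ≈ 0.968300
step 2 [1y] zero: DF = P = 9327/10000 ≈ 0.932700
step 3 [1.5y] zero: DF = P = 1109/1250 ≈ 0.887200
step 4 [2y] swap r/2=1463/36419: DF=(1 − 1463/36419·(0.968300+0.932700+0.887200))/(1+1463/36419) = 8537/10000 ≈ 0.853700
step 5 [2.5y] zero: DF = P = 4179/5000 ≈ 0.835800
step 6 [3y] bond c/2=7/800: DF=(7008311/8000000 − 7/800·(0.968300+0.932700+0.887200+0.853700+0.835800))/(1+7/800) = 1037/1250 ≈ 0.829600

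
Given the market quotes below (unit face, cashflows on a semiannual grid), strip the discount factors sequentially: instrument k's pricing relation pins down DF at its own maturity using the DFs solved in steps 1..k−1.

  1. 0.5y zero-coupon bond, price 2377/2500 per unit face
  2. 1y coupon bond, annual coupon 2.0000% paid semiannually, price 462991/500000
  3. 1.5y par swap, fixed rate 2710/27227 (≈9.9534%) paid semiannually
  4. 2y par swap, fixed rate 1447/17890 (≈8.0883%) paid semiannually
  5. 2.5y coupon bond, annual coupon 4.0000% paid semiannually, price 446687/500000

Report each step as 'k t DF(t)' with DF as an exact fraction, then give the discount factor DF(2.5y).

1 1/2 2377/2500
2 1 4537/5000
3 3/2 1729/2000
4 2 8553/10000
5 5/2 8057/10000
DF(2.5y) = 8057/10000 ≈ 0.805700

step 1 [0.5y] zero: DF = P = 2377/2500 ≈ 0.950800
step 2 [1y] bond c/2=1/100: DF=(462991/500000 − 1/100·(0.950800))/(1+1/100) = 4537/5000 ≈ 0.907400
step 3 [1.5y] swap r/2=1355/27227: DF=(1 − 1355/27227·(0.950800+0.907400))/(1+1355/27227) = 1729/2000 ≈ 0.864500
step 4 [2y] swap r/2=1447/35780: DF=(1 − 1447/35780·(0.950800+0.907400+0.864500))/(1+1447/35780) = 8553/10000 ≈ 0.855300
step 5 [2.5y] bond c/2=1/50: DF=(446687/500000 − 1/50·(0.950800+0.907400+0.864500+0.855300))/(1+1/50) = 8057/10000 ≈ 0.805700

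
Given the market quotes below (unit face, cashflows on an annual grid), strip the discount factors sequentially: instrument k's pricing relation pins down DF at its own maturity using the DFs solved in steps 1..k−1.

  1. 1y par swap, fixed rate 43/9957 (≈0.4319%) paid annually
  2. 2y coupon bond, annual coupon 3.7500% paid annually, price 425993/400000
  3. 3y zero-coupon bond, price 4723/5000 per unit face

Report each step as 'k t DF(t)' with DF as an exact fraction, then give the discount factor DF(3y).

1 1 9957/10000
2 2 1981/2000
3 3 4723/5000
DF(3y) = 4723/5000 ≈ 0.944600

step 1 [1y] swap r/1=43/9957: DF=(1 − 43/9957·(0))/(1+43/9957) = 9957/10000 ≈ 0.995700
step 2 [2y] bond c/1=3/80: DF=(425993/400000 − 3/80·(0.995700))/(1+3/80) = 1981/2000 ≈ 0.990500
step 3 [3y] zero: DF = P = 4723/5000 ≈ 0.944600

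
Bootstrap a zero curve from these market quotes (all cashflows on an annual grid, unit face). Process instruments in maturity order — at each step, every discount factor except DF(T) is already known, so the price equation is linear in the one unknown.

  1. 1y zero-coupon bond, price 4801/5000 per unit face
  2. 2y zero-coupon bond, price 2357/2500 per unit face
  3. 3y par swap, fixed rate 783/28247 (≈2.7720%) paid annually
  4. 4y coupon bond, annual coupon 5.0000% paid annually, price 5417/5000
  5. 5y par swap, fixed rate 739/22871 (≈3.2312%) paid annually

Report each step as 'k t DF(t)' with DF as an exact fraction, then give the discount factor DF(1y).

step 1 [1y] zero: DF = P = 4801/5000 ≈ 0.960200
step 2 [2y] zero: DF = P = 2357/2500 ≈ 0.942800
step 3 [3y] swap r/1=783/28247: DF=(1 − 783/28247·(0.960200+0.942800))/(1+783/28247) = 9217/10000 ≈ 0.921700
step 4 [4y] bond c/1=1/20: DF=(5417/5000 − 1/20·(0.960200+0.942800+0.921700))/(1+1/20) = 8973/10000 ≈ 0.897300
step 5 [5y] swap r/1=739/22871: DF=(1 − 739/22871·(0.960200+0.942800+0.921700+0.897300))/(1+739/22871) = 4261/5000 ≈ 0.852200

1 1 4801/5000
2 2 2357/2500
3 3 9217/10000
4 4 8973/10000
5 5 4261/5000
DF(1y) = 4801/5000 ≈ 0.960200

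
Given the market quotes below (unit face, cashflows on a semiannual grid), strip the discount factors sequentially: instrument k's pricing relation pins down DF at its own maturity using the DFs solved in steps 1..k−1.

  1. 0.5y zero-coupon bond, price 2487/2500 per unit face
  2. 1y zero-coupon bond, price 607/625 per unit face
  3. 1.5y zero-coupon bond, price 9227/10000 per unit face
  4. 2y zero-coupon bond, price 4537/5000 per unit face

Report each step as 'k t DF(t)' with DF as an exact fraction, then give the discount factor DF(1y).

1 1/2 2487/2500
2 1 607/625
3 3/2 9227/10000
4 2 4537/5000
DF(1y) = 607/625 ≈ 0.971200

step 1 [0.5y] zero: DF = P = 2487/2500 ≈ 0.994800
step 2 [1y] zero: DF = P = 607/625 ≈ 0.971200
step 3 [1.5y] zero: DF = P = 9227/10000 ≈ 0.922700
step 4 [2y] zero: DF = P = 4537/5000 ≈ 0.907400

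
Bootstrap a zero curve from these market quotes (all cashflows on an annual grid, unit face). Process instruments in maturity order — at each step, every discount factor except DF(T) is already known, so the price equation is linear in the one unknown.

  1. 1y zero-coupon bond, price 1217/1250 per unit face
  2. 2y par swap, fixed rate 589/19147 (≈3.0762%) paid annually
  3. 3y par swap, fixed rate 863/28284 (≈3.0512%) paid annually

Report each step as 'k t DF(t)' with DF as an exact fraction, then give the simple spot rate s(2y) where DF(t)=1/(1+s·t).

1 1 1217/1250
2 2 9411/10000
3 3 9137/10000
s(2y) = (1/(9411/10000) − 1)/(2) = 589/18822 ≈ 3.1293%

step 1 [1y] zero: DF = P = 1217/1250 ≈ 0.973600
step 2 [2y] swap r/1=589/19147: DF=(1 − 589/19147·(0.973600))/(1+589/19147) = 9411/10000 ≈ 0.941100
step 3 [3y] swap r/1=863/28284: DF=(1 − 863/28284·(0.973600+0.941100))/(1+863/28284) = 9137/10000 ≈ 0.913700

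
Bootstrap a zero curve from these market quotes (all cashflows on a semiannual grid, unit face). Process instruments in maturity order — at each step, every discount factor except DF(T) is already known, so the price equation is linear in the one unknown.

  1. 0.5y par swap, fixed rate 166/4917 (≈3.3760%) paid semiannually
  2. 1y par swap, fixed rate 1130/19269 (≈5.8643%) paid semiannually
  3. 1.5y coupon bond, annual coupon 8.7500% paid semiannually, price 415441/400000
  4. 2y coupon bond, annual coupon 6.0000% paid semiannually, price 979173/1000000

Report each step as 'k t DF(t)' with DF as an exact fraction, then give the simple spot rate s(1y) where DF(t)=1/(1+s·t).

1 1/2 4917/5000
2 1 1887/2000
3 3/2 9143/10000
4 2 8679/10000
s(1y) = (1/(1887/2000) − 1)/(1) = 113/1887 ≈ 5.9883%

step 1 [0.5y] swap r/2=83/4917: DF=(1 − 83/4917·(0))/(1+83/4917) = 4917/5000 ≈ 0.983400
step 2 [1y] swap r/2=565/19269: DF=(1 − 565/19269·(0.983400))/(1+565/19269) = 1887/2000 ≈ 0.943500
step 3 [1.5y] bond c/2=7/160: DF=(415441/400000 − 7/160·(0.983400+0.943500))/(1+7/160) = 9143/10000 ≈ 0.914300
step 4 [2y] bond c/2=3/100: DF=(979173/1000000 − 3/100·(0.983400+0.943500+0.914300))/(1+3/100) = 8679/10000 ≈ 0.867900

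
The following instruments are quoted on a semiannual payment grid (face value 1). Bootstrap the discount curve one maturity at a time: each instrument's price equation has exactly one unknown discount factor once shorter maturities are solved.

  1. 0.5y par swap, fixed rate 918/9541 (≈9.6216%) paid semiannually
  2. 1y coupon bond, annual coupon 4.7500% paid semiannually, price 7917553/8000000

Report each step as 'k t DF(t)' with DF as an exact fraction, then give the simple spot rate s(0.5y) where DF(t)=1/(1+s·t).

step 1 [0.5y] swap r/2=459/9541: DF=(1 − 459/9541·(0))/(1+459/9541) = 9541/10000 ≈ 0.954100
step 2 [1y] bond c/2=19/800: DF=(7917553/8000000 − 19/800·(0.954100))/(1+19/800) = 4723/5000 ≈ 0.944600

1 1/2 9541/10000
2 1 4723/5000
s(0.5y) = (1/(9541/10000) − 1)/(1/2) = 918/9541 ≈ 9.6216%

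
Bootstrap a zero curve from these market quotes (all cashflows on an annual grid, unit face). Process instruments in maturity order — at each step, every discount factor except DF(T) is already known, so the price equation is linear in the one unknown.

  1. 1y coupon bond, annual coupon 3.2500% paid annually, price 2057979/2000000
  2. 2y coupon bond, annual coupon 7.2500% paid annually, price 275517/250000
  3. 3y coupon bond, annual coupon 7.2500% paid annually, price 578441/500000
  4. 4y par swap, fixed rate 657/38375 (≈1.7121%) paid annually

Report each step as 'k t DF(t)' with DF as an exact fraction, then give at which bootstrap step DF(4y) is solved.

1 1 4983/5000
2 2 4801/5000
3 3 1183/1250
4 4 9343/10000
DF(4y) is solved at step 4

step 1 [1y] bond c/1=13/400: DF=(2057979/2000000 − 13/400·(0))/(1+13/400) = 4983/5000 ≈ 0.996600
step 2 [2y] bond c/1=29/400: DF=(275517/250000 − 29/400·(0.996600))/(1+29/400) = 4801/5000 ≈ 0.960200
step 3 [3y] bond c/1=29/400: DF=(578441/500000 − 29/400·(0.996600+0.960200))/(1+29/400) = 1183/1250 ≈ 0.946400
step 4 [4y] swap r/1=657/38375: DF=(1 − 657/38375·(0.996600+0.960200+0.946400))/(1+657/38375) = 9343/10000 ≈ 0.934300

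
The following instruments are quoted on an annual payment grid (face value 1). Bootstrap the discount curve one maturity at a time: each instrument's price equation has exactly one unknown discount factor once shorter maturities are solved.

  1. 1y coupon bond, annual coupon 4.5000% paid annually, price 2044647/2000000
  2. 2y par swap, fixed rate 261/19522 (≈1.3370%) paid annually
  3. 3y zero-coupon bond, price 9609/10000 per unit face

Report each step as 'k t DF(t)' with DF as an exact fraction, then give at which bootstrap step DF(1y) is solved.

step 1 [1y] bond c/1=9/200: DF=(2044647/2000000 − 9/200·(0))/(1+9/200) = 9783/10000 ≈ 0.978300
step 2 [2y] swap r/1=261/19522: DF=(1 − 261/19522·(0.978300))/(1+261/19522) = 9739/10000 ≈ 0.973900
step 3 [3y] zero: DF = P = 9609/10000 ≈ 0.960900

1 1 9783/10000
2 2 9739/10000
3 3 9609/10000
DF(1y) is solved at step 1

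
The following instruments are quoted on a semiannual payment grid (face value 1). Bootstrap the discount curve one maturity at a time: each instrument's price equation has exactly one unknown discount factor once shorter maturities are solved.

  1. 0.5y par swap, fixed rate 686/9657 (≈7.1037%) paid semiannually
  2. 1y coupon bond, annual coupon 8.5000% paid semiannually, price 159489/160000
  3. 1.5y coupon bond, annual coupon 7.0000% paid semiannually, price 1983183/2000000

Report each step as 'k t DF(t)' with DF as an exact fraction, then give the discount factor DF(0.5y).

step 1 [0.5y] swap r/2=343/9657: DF=(1 − 343/9657·(0))/(1+343/9657) = 9657/10000 ≈ 0.965700
step 2 [1y] bond c/2=17/400: DF=(159489/160000 − 17/400·(0.965700))/(1+17/400) = 573/625 ≈ 0.916800
step 3 [1.5y] bond c/2=7/200: DF=(1983183/2000000 − 7/200·(0.965700+0.916800))/(1+7/200) = 559/625 ≈ 0.894400

1 1/2 9657/10000
2 1 573/625
3 3/2 559/625
DF(0.5y) = 9657/10000 ≈ 0.965700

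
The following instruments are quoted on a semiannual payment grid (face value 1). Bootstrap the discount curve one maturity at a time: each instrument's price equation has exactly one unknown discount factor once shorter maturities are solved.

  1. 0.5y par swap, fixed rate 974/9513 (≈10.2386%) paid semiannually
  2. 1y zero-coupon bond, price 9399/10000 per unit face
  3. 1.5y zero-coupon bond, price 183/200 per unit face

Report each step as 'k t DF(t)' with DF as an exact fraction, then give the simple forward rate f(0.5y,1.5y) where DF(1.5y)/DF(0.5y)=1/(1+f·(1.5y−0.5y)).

step 1 [0.5y] swap r/2=487/9513: DF=(1 − 487/9513·(0))/(1+487/9513) = 9513/10000 ≈ 0.951300
step 2 [1y] zero: DF = P = 9399/10000 ≈ 0.939900
step 3 [1.5y] zero: DF = P = 183/200 ≈ 0.915000

1 1/2 9513/10000
2 1 9399/10000
3 3/2 183/200
f(0.5y,1.5y) = ((9513/10000)/(183/200) − 1)/(1) = 121/3050 ≈ 3.9672%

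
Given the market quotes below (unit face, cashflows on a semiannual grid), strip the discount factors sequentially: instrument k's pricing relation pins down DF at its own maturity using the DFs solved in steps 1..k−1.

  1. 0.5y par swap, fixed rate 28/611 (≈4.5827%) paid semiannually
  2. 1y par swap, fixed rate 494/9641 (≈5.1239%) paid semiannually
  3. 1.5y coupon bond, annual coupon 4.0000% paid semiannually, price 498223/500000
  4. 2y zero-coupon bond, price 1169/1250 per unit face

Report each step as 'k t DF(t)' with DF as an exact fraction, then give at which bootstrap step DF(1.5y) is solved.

step 1 [0.5y] swap r/2=14/611: DF=(1 − 14/611·(0))/(1+14/611) = 611/625 ≈ 0.977600
step 2 [1y] swap r/2=247/9641: DF=(1 − 247/9641·(0.977600))/(1+247/9641) = 4753/5000 ≈ 0.950600
step 3 [1.5y] bond c/2=1/50: DF=(498223/500000 − 1/50·(0.977600+0.950600))/(1+1/50) = 9391/10000 ≈ 0.939100
step 4 [2y] zero: DF = P = 1169/1250 ≈ 0.935200

1 1/2 611/625
2 1 4753/5000
3 3/2 9391/10000
4 2 1169/1250
DF(1.5y) is solved at step 3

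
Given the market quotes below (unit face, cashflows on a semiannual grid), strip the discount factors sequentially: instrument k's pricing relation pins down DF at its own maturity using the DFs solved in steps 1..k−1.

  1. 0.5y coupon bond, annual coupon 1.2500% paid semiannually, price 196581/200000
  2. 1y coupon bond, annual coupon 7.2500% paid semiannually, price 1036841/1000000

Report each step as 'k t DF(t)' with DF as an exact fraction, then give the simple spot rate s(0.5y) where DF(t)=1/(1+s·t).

step 1 [0.5y] bond c/2=1/160: DF=(196581/200000 − 1/160·(0))/(1+1/160) = 1221/1250 ≈ 0.976800
step 2 [1y] bond c/2=29/800: DF=(1036841/1000000 − 29/800·(0.976800))/(1+29/800) = 604/625 ≈ 0.966400

1 1/2 1221/1250
2 1 604/625
s(0.5y) = (1/(1221/1250) − 1)/(1/2) = 58/1221 ≈ 4.7502%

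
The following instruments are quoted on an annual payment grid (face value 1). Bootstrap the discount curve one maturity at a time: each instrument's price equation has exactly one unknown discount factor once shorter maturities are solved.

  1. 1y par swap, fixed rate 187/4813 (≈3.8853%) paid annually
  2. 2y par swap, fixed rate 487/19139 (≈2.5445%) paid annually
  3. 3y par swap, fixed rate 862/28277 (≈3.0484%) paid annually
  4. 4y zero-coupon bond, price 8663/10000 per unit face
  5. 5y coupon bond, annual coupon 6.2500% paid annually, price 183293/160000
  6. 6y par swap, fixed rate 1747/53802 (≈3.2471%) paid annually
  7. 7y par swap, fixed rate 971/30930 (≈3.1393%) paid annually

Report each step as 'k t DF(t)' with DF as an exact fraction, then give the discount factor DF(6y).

step 1 [1y] swap r/1=187/4813: DF=(1 − 187/4813·(0))/(1+187/4813) = 4813/5000 ≈ 0.962600
step 2 [2y] swap r/1=487/19139: DF=(1 − 487/19139·(0.962600))/(1+487/19139) = 9513/10000 ≈ 0.951300
step 3 [3y] swap r/1=862/28277: DF=(1 − 862/28277·(0.962600+0.951300))/(1+862/28277) = 4569/5000 ≈ 0.913800
step 4 [4y] zero: DF = P = 8663/10000 ≈ 0.866300
step 5 [5y] bond c/1=1/16: DF=(183293/160000 − 1/16·(0.962600+0.951300+0.913800+0.866300))/(1+1/16) = 8609/10000 ≈ 0.860900
step 6 [6y] swap r/1=1747/53802: DF=(1 − 1747/53802·(0.962600+0.951300+0.913800+0.866300+0.860900))/(1+1747/53802) = 8253/10000 ≈ 0.825300
step 7 [7y] swap r/1=971/30930: DF=(1 − 971/30930·(0.962600+0.951300+0.913800+0.866300+0.860900+0.825300))/(1+971/30930) = 4029/5000 ≈ 0.805800

1 1 4813/5000
2 2 9513/10000
3 3 4569/5000
4 4 8663/10000
5 5 8609/10000
6 6 8253/10000
7 7 4029/5000
DF(6y) = 8253/10000 ≈ 0.825300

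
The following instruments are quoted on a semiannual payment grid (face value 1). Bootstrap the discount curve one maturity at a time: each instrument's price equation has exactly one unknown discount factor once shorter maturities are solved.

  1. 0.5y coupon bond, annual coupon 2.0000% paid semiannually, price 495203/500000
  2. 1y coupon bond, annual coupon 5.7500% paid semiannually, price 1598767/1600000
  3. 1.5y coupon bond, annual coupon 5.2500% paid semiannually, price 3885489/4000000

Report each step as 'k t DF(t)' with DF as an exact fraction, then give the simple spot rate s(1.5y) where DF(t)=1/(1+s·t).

step 1 [0.5y] bond c/2=1/100: DF=(495203/500000 − 1/100·(0))/(1+1/100) = 4903/5000 ≈ 0.980600
step 2 [1y] bond c/2=23/800: DF=(1598767/1600000 − 23/800·(0.980600))/(1+23/800) = 9439/10000 ≈ 0.943900
step 3 [1.5y] bond c/2=21/800: DF=(3885489/4000000 − 21/800·(0.980600+0.943900))/(1+21/800) = 8973/10000 ≈ 0.897300

1 1/2 4903/5000
2 1 9439/10000
3 3/2 8973/10000
s(1.5y) = (1/(8973/10000) − 1)/(3/2) = 2054/26919 ≈ 7.6303%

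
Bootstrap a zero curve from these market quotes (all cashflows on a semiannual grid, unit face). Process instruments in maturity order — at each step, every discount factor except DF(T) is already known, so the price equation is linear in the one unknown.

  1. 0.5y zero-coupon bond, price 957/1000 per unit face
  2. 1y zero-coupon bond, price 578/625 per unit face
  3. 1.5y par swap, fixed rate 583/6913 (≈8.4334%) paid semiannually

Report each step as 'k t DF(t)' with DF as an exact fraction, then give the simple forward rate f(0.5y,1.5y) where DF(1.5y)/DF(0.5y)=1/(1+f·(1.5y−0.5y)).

1 1/2 957/1000
2 1 578/625
3 3/2 4417/5000
f(0.5y,1.5y) = ((957/1000)/(4417/5000) − 1)/(1) = 368/4417 ≈ 8.3314%

step 1 [0.5y] zero: DF = P = 957/1000 ≈ 0.957000
step 2 [1y] zero: DF = P = 578/625 ≈ 0.924800
step 3 [1.5y] swap r/2=583/13826: DF=(1 − 583/13826·(0.957000+0.924800))/(1+583/13826) = 4417/5000 ≈ 0.883400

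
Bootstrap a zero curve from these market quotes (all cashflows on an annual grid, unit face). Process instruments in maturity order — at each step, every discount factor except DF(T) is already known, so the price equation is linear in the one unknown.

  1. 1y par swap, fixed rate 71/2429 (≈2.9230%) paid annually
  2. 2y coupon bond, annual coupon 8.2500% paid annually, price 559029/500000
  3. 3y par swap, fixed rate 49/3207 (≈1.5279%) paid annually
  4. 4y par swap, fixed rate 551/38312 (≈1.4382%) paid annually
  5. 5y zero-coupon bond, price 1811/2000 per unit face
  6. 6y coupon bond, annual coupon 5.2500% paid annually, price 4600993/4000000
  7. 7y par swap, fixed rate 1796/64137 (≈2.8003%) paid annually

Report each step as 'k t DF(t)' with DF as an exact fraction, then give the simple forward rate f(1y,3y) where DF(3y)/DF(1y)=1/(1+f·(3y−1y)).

step 1 [1y] swap r/1=71/2429: DF=(1 − 71/2429·(0))/(1+71/2429) = 2429/2500 ≈ 0.971600
step 2 [2y] bond c/1=33/400: DF=(559029/500000 − 33/400·(0.971600))/(1+33/400) = 2397/2500 ≈ 0.958800
step 3 [3y] swap r/1=49/3207: DF=(1 − 49/3207·(0.971600+0.958800))/(1+49/3207) = 9559/10000 ≈ 0.955900
step 4 [4y] swap r/1=551/38312: DF=(1 − 551/38312·(0.971600+0.958800+0.955900))/(1+551/38312) = 9449/10000 ≈ 0.944900
step 5 [5y] zero: DF = P = 1811/2000 ≈ 0.905500
step 6 [6y] bond c/1=21/400: DF=(4600993/4000000 − 21/400·(0.971600+0.958800+0.955900+0.944900+0.905500))/(1+21/400) = 4283/5000 ≈ 0.856600
step 7 [7y] swap r/1=1796/64137: DF=(1 − 1796/64137·(0.971600+0.958800+0.955900+0.944900+0.905500+0.856600))/(1+1796/64137) = 2051/2500 ≈ 0.820400

1 1 2429/2500
2 2 2397/2500
3 3 9559/10000
4 4 9449/10000
5 5 1811/2000
6 6 4283/5000
7 7 2051/2500
f(1y,3y) = ((2429/2500)/(9559/10000) − 1)/(2) = 157/19118 ≈ 0.8212%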